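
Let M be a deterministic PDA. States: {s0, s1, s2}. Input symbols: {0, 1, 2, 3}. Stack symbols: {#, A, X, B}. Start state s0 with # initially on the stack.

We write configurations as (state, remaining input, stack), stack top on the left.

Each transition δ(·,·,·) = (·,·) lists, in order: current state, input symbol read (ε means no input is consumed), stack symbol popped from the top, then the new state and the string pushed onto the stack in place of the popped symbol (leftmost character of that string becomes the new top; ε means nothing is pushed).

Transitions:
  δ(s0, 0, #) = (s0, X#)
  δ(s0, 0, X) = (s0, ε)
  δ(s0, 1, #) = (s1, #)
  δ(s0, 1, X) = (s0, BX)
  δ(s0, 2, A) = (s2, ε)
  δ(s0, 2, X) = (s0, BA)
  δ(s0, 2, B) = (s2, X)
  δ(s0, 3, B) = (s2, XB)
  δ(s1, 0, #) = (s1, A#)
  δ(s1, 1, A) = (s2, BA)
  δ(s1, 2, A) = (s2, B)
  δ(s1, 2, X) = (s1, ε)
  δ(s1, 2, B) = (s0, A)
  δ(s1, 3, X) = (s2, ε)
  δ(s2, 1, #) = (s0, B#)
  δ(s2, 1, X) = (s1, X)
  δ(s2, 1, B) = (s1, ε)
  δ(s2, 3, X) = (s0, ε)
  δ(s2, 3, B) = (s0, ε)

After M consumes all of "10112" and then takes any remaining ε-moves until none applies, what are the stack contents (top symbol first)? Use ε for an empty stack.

B#

(s0, 10112, #)
  read 1, top #: go to s1, push # → (s1, 0112, #)
  read 0, top #: go to s1, push A# → (s1, 112, A#)
  read 1, top A: go to s2, push BA → (s2, 12, BA#)
  read 1, top B: go to s1, push ε → (s1, 2, A#)
  read 2, top A: go to s2, push B → (s2, ε, B#)
All input consumed in state s2 with stack B#.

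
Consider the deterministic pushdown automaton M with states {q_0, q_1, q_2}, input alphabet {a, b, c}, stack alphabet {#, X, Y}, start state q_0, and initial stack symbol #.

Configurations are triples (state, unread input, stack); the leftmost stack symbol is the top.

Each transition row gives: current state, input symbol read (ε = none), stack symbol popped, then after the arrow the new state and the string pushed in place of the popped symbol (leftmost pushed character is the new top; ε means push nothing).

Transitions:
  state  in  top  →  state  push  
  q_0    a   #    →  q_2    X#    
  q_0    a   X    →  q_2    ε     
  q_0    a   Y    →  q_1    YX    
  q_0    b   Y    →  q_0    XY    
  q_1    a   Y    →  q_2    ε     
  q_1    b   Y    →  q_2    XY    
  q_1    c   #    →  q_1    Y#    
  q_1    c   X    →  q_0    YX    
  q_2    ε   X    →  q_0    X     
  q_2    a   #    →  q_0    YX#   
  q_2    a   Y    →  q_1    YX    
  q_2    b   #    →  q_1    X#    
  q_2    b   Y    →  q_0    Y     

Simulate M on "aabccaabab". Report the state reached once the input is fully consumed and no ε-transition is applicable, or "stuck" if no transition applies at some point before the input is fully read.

(q_0, aabccaabab, #)
  read a, top #: go to q_2, push X# → (q_2, abccaabab, X#)
  ε-move, top X: go to q_0, push X → (q_0, abccaabab, X#)
  read a, top X: go to q_2, push ε → (q_2, bccaabab, #)
  read b, top #: go to q_1, push X# → (q_1, ccaabab, X#)
  read c, top X: go to q_0, push YX → (q_0, caabab, YX#)
No transition for (q_0, c, top Y); M blocks with input caabab remaining.

stuck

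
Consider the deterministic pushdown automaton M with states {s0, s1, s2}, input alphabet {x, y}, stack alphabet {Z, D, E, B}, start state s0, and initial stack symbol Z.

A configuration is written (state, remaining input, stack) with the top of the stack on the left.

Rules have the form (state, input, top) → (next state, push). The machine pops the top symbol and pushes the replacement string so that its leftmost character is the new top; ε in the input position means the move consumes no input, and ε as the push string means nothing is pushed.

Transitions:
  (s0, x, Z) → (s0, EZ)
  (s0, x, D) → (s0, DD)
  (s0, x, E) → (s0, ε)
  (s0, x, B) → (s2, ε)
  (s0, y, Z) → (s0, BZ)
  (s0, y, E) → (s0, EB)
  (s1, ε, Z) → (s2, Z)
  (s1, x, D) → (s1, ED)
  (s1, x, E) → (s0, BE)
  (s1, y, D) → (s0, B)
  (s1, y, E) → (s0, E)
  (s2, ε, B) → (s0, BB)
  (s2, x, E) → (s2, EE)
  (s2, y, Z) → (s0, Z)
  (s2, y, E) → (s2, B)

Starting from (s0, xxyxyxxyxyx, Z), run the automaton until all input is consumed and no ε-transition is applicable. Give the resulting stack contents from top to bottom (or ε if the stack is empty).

EZ

(s0, xxyxyxxyxyx, Z)
  read x, top Z: go to s0, push EZ → (s0, xyxyxxyxyx, EZ)
  read x, top E: go to s0, push ε → (s0, yxyxxyxyx, Z)
  read y, top Z: go to s0, push BZ → (s0, xyxxyxyx, BZ)
  read x, top B: go to s2, push ε → (s2, yxxyxyx, Z)
  read y, top Z: go to s0, push Z → (s0, xxyxyx, Z)
  read x, top Z: go to s0, push EZ → (s0, xyxyx, EZ)
  read x, top E: go to s0, push ε → (s0, yxyx, Z)
  read y, top Z: go to s0, push BZ → (s0, xyx, BZ)
  read x, top B: go to s2, push ε → (s2, yx, Z)
  read y, top Z: go to s0, push Z → (s0, x, Z)
  read x, top Z: go to s0, push EZ → (s0, ε, EZ)
All input consumed in state s0 with stack EZ.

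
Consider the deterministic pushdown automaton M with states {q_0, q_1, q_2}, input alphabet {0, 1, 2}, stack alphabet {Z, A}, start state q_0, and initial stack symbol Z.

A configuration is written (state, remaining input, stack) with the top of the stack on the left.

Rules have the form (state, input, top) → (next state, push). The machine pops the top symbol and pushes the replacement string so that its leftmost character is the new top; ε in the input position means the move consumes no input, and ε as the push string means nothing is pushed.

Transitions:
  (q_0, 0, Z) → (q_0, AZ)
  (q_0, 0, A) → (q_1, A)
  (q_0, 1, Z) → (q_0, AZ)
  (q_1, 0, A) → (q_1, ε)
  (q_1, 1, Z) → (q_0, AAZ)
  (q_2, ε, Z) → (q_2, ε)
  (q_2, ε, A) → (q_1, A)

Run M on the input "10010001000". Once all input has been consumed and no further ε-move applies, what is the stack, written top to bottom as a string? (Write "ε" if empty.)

(q_0, 10010001000, Z)
  read 1, top Z: go to q_0, push AZ → (q_0, 0010001000, AZ)
  read 0, top A: go to q_1, push A → (q_1, 010001000, AZ)
  read 0, top A: go to q_1, push ε → (q_1, 10001000, Z)
  read 1, top Z: go to q_0, push AAZ → (q_0, 0001000, AAZ)
  read 0, top A: go to q_1, push A → (q_1, 001000, AAZ)
  read 0, top A: go to q_1, push ε → (q_1, 01000, AZ)
  read 0, top A: go to q_1, push ε → (q_1, 1000, Z)
  read 1, top Z: go to q_0, push AAZ → (q_0, 000, AAZ)
  read 0, top A: go to q_1, push A → (q_1, 00, AAZ)
  read 0, top A: go to q_1, push ε → (q_1, 0, AZ)
  read 0, top A: go to q_1, push ε → (q_1, ε, Z)
All input consumed in state q_1 with stack Z.

Z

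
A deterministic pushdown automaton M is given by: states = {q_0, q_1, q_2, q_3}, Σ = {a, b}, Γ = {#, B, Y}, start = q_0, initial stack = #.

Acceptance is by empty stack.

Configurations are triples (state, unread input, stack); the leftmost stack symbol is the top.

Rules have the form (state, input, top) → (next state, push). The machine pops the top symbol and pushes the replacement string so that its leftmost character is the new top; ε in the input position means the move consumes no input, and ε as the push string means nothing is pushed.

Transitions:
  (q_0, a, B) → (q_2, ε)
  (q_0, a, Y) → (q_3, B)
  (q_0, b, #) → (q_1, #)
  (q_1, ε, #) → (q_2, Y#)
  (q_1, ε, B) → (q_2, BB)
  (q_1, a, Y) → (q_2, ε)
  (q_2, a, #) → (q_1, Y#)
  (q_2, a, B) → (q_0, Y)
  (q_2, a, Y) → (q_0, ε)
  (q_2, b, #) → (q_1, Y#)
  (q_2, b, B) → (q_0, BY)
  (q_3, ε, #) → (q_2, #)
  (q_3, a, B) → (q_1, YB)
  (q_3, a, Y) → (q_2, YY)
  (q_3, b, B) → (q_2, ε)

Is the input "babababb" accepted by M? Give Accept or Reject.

Reject

(q_0, babababb, #)
  read b, top #: go to q_1, push # → (q_1, abababb, #)
  ε-move, top #: go to q_2, push Y# → (q_2, abababb, Y#)
  read a, top Y: go to q_0, push ε → (q_0, bababb, #)
  read b, top #: go to q_1, push # → (q_1, ababb, #)
  ε-move, top #: go to q_2, push Y# → (q_2, ababb, Y#)
  read a, top Y: go to q_0, push ε → (q_0, babb, #)
  read b, top #: go to q_1, push # → (q_1, abb, #)
  ε-move, top #: go to q_2, push Y# → (q_2, abb, Y#)
  read a, top Y: go to q_0, push ε → (q_0, bb, #)
  read b, top #: go to q_1, push # → (q_1, b, #)
  ε-move, top #: go to q_2, push Y# → (q_2, b, Y#)
No transition applies at (q_2, b, Y#); input not fully consumed.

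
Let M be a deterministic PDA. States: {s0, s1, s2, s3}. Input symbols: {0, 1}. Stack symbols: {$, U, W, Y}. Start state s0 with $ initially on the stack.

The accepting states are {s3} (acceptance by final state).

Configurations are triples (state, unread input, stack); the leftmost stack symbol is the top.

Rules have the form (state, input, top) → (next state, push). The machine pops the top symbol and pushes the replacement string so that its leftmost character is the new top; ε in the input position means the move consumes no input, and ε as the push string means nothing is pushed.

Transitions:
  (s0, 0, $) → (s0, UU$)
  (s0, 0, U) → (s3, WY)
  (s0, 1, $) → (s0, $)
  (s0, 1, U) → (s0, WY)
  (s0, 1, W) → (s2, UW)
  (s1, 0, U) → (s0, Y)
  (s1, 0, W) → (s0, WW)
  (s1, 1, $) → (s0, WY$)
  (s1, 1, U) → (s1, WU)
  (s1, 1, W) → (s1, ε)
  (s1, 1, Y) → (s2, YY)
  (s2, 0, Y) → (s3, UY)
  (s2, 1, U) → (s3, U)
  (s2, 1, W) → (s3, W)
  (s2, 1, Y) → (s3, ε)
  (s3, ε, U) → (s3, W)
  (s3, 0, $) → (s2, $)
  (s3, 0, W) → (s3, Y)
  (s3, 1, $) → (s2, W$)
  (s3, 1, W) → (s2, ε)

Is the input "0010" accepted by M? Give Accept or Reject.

(s0, 0010, $) ⊢ (s0, 010, UU$) ⊢ (s3, 10, WYU$) ⊢ (s2, 0, YU$) ⊢ (s3, ε, UYU$)
All input consumed; state s3 ∈ F.

Accept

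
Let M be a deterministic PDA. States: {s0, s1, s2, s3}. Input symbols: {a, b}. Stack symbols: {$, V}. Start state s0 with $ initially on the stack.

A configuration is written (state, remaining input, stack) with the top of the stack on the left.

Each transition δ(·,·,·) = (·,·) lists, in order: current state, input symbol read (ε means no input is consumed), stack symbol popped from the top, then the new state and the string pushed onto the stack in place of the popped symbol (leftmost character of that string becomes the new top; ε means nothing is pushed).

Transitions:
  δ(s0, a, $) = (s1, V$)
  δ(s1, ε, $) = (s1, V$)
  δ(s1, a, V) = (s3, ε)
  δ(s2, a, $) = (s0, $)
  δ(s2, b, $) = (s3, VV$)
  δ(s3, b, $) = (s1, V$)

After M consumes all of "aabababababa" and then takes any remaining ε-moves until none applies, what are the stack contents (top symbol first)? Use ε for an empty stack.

(s0, aabababababa, $) ⊢ (s1, abababababa, V$) ⊢ (s3, bababababa, $) ⊢ (s1, ababababa, V$) ⊢ (s3, babababa, $) ⊢ (s1, abababa, V$) ⊢ (s3, bababa, $) ⊢ (s1, ababa, V$) ⊢ (s3, baba, $) ⊢ (s1, aba, V$) ⊢ (s3, ba, $) ⊢ (s1, a, V$) ⊢ (s3, ε, $)
All input consumed in state s3 with stack $.

$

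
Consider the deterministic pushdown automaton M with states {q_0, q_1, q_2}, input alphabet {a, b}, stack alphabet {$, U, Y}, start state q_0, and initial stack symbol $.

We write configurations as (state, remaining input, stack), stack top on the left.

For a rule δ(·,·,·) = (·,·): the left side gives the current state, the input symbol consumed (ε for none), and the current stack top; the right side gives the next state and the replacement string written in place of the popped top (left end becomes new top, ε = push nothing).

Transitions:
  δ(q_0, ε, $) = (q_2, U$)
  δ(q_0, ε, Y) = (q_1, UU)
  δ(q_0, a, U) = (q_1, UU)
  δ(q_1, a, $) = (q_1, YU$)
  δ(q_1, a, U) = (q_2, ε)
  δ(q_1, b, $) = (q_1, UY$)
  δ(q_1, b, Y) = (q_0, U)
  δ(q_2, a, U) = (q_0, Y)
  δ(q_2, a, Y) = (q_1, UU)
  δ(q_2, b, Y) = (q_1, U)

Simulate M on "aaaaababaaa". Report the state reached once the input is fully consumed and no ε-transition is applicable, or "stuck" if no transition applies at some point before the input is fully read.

stuck

(q_0, aaaaababaaa, $)
  ε-move, top $: go to q_2, push U$ → (q_2, aaaaababaaa, U$)
  read a, top U: go to q_0, push Y → (q_0, aaaababaaa, Y$)
  ε-move, top Y: go to q_1, push UU → (q_1, aaaababaaa, UU$)
  read a, top U: go to q_2, push ε → (q_2, aaababaaa, U$)
  read a, top U: go to q_0, push Y → (q_0, aababaaa, Y$)
  ε-move, top Y: go to q_1, push UU → (q_1, aababaaa, UU$)
  read a, top U: go to q_2, push ε → (q_2, ababaaa, U$)
  read a, top U: go to q_0, push Y → (q_0, babaaa, Y$)
  ε-move, top Y: go to q_1, push UU → (q_1, babaaa, UU$)
No transition for (q_1, b, top U); M blocks with input babaaa remaining.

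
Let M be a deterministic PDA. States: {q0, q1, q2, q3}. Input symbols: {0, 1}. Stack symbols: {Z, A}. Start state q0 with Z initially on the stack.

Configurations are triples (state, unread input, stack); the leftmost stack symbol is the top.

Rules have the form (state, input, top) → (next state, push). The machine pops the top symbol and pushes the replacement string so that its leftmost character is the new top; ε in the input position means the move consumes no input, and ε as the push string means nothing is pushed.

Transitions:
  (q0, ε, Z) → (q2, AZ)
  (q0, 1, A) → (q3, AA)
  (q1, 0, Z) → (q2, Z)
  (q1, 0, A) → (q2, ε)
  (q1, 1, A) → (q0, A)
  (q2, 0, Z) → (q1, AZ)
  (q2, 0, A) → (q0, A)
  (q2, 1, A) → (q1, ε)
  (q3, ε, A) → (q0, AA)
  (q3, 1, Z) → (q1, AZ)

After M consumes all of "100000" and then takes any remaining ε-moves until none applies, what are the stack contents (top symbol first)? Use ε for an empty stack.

(q0, 100000, Z)
  ε-move, top Z: go to q2, push AZ → (q2, 100000, AZ)
  read 1, top A: go to q1, push ε → (q1, 00000, Z)
  read 0, top Z: go to q2, push Z → (q2, 0000, Z)
  read 0, top Z: go to q1, push AZ → (q1, 000, AZ)
  read 0, top A: go to q2, push ε → (q2, 00, Z)
  read 0, top Z: go to q1, push AZ → (q1, 0, AZ)
  read 0, top A: go to q2, push ε → (q2, ε, Z)
All input consumed in state q2 with stack Z.

Z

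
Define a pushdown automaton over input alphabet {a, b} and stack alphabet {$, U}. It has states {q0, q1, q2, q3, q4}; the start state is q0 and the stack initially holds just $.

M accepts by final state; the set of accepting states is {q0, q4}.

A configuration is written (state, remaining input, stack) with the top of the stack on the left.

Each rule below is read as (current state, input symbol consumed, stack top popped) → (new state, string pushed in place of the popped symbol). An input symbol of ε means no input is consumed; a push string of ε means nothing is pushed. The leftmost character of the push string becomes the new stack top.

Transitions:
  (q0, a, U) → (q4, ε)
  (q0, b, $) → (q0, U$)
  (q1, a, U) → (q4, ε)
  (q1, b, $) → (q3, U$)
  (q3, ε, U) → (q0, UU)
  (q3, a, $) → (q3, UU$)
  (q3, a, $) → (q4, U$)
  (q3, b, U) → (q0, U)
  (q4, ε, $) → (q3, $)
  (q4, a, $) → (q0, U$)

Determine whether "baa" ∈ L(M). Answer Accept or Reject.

Accept

One accepting computation: (q0, baa, $) ⊢ (q0, aa, U$) ⊢ (q4, a, $) ⊢ (q0, ε, U$)
All input consumed and state q0 ∈ F.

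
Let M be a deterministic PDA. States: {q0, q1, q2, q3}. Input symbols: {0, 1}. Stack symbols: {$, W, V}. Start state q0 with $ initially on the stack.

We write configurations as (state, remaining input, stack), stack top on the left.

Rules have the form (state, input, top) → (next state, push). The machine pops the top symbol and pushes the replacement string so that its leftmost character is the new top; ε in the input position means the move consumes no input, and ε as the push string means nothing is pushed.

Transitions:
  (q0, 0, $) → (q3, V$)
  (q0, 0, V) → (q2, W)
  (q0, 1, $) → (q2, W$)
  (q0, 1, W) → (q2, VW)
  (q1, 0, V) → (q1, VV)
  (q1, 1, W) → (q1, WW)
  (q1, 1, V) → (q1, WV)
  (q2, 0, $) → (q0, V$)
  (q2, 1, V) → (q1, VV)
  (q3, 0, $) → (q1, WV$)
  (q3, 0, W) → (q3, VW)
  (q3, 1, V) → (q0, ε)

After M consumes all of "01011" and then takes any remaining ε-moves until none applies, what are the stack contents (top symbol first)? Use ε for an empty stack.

(q0, 01011, $)
  read 0, top $: go to q3, push V$ → (q3, 1011, V$)
  read 1, top V: go to q0, push ε → (q0, 011, $)
  read 0, top $: go to q3, push V$ → (q3, 11, V$)
  read 1, top V: go to q0, push ε → (q0, 1, $)
  read 1, top $: go to q2, push W$ → (q2, ε, W$)
All input consumed in state q2 with stack W$.

W$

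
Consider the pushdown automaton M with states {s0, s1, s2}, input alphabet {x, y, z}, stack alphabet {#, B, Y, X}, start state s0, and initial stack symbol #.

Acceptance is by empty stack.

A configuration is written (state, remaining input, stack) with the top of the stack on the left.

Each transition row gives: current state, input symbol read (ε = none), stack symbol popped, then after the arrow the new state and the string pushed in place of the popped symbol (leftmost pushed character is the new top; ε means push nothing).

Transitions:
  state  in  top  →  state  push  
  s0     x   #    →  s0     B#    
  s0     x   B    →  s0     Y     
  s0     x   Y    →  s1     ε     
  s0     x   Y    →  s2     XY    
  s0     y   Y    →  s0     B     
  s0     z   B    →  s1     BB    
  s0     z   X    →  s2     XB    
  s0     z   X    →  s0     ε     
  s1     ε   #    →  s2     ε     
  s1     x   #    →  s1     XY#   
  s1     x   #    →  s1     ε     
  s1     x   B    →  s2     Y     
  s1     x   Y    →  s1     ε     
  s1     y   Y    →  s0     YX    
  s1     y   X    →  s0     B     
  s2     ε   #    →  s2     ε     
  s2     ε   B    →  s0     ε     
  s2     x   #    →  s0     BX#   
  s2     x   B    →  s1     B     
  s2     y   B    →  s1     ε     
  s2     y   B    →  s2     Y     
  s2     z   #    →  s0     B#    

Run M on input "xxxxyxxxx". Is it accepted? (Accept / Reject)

Accept

One accepting computation: (s0, xxxxyxxxx, #) ⊢ (s0, xxxyxxxx, B#) ⊢ (s0, xxyxxxx, Y#) ⊢ (s1, xyxxxx, #) ⊢ (s1, yxxxx, XY#) ⊢ (s0, xxxx, BY#) ⊢ (s0, xxx, YY#) ⊢ (s1, xx, Y#) ⊢ (s1, x, #) ⊢ (s1, ε, ε)
All input consumed and the stack is empty.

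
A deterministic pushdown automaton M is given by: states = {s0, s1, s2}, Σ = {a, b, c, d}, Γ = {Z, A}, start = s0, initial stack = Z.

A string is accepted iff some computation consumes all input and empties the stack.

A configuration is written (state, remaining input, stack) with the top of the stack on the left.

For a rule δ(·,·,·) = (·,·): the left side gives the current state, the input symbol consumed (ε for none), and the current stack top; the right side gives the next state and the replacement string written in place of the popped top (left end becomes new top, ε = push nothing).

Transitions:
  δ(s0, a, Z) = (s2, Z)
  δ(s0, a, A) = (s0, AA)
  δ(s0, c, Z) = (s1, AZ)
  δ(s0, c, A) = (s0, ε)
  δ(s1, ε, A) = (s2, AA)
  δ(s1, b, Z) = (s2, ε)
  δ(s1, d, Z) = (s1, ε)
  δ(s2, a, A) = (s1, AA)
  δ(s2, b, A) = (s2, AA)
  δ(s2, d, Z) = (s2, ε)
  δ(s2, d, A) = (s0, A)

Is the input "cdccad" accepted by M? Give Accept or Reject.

(s0, cdccad, Z)
  read c, top Z: go to s1, push AZ → (s1, dccad, AZ)
  ε-move, top A: go to s2, push AA → (s2, dccad, AAZ)
  read d, top A: go to s0, push A → (s0, ccad, AAZ)
  read c, top A: go to s0, push ε → (s0, cad, AZ)
  read c, top A: go to s0, push ε → (s0, ad, Z)
  read a, top Z: go to s2, push Z → (s2, d, Z)
  read d, top Z: go to s2, push ε → (s2, ε, ε)
All input consumed and the stack is empty.

Accept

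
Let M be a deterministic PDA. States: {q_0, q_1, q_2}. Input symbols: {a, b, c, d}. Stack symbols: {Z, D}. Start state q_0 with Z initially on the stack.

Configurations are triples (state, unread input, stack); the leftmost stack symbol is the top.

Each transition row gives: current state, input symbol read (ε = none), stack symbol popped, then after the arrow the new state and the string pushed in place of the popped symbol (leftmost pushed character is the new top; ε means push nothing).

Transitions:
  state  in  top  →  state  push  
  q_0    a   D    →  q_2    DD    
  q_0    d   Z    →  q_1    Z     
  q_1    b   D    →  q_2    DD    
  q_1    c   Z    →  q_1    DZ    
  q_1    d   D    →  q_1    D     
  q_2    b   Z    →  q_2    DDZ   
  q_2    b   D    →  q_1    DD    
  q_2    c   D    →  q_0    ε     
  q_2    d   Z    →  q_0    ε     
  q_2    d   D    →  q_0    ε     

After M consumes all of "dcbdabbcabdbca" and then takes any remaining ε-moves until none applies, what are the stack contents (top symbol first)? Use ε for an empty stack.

DDDDDDZ

(q_0, dcbdabbcabdbca, Z)
  read d, top Z: go to q_1, push Z → (q_1, cbdabbcabdbca, Z)
  read c, top Z: go to q_1, push DZ → (q_1, bdabbcabdbca, DZ)
  read b, top D: go to q_2, push DD → (q_2, dabbcabdbca, DDZ)
  read d, top D: go to q_0, push ε → (q_0, abbcabdbca, DZ)
  read a, top D: go to q_2, push DD → (q_2, bbcabdbca, DDZ)
  read b, top D: go to q_1, push DD → (q_1, bcabdbca, DDDZ)
  read b, top D: go to q_2, push DD → (q_2, cabdbca, DDDDZ)
  read c, top D: go to q_0, push ε → (q_0, abdbca, DDDZ)
  read a, top D: go to q_2, push DD → (q_2, bdbca, DDDDZ)
  read b, top D: go to q_1, push DD → (q_1, dbca, DDDDDZ)
  read d, top D: go to q_1, push D → (q_1, bca, DDDDDZ)
  read b, top D: go to q_2, push DD → (q_2, ca, DDDDDDZ)
  read c, top D: go to q_0, push ε → (q_0, a, DDDDDZ)
  read a, top D: go to q_2, push DD → (q_2, ε, DDDDDDZ)
All input consumed in state q_2 with stack DDDDDDZ.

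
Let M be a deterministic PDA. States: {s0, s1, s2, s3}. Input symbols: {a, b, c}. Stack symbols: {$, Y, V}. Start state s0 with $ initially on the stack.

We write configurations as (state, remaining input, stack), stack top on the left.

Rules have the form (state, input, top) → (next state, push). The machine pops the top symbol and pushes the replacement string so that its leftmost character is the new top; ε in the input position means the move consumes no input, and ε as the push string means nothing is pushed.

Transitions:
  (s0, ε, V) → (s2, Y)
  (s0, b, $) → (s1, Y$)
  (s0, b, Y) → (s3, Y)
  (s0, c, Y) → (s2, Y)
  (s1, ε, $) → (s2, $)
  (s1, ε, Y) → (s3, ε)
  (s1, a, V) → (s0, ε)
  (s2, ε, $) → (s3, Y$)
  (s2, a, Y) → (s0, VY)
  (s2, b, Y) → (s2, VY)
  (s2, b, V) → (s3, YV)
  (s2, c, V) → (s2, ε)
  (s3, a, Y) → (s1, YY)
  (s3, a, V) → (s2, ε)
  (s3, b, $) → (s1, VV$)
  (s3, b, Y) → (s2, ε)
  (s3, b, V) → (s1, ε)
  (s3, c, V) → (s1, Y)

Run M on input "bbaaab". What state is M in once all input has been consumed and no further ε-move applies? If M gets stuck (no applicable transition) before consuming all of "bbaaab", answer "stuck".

s2

(s0, bbaaab, $)
  read b, top $: go to s1, push Y$ → (s1, baaab, Y$)
  ε-move, top Y: go to s3, push ε → (s3, baaab, $)
  read b, top $: go to s1, push VV$ → (s1, aaab, VV$)
  read a, top V: go to s0, push ε → (s0, aab, V$)
  ε-move, top V: go to s2, push Y → (s2, aab, Y$)
  read a, top Y: go to s0, push VY → (s0, ab, VY$)
  ε-move, top V: go to s2, push Y → (s2, ab, YY$)
  read a, top Y: go to s0, push VY → (s0, b, VYY$)
  ε-move, top V: go to s2, push Y → (s2, b, YYY$)
  read b, top Y: go to s2, push VY → (s2, ε, VYYY$)
All input consumed; M is in state s2.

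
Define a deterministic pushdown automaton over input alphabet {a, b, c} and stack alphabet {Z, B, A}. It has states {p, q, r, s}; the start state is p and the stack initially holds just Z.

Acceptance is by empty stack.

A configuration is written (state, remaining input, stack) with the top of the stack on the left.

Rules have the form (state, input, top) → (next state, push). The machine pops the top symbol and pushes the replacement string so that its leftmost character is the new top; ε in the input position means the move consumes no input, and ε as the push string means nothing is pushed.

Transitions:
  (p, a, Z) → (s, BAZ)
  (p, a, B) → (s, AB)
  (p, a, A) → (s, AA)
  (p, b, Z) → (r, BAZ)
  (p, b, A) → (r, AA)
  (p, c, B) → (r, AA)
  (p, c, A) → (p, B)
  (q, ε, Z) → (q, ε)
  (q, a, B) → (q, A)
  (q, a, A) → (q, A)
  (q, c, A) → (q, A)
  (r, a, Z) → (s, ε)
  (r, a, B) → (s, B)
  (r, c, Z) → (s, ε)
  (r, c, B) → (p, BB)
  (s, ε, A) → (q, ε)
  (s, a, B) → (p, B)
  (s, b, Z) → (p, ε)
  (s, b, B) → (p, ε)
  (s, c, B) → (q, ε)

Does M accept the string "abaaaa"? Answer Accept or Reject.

(p, abaaaa, Z) ⊢ (s, baaaa, BAZ) ⊢ (p, aaaa, AZ) ⊢ (s, aaa, AAZ) ⊢ (q, aaa, AZ) ⊢ (q, aa, AZ) ⊢ (q, a, AZ) ⊢ (q, ε, AZ)
All input consumed; stack is AZ, not empty, and no further ε-move applies.

Reject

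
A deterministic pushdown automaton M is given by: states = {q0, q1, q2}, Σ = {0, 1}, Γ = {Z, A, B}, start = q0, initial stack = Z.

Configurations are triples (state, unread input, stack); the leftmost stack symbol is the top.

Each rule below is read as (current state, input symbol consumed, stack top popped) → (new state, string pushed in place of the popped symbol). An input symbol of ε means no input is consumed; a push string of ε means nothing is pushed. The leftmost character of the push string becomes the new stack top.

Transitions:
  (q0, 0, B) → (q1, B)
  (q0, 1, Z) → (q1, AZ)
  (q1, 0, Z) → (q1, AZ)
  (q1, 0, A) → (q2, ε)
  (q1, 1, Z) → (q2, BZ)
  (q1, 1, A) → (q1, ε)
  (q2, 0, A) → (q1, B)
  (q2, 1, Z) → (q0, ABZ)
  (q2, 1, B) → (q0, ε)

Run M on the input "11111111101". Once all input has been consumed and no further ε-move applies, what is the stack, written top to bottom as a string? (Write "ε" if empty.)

ABZ

(q0, 11111111101, Z)
  read 1, top Z: go to q1, push AZ → (q1, 1111111101, AZ)
  read 1, top A: go to q1, push ε → (q1, 111111101, Z)
  read 1, top Z: go to q2, push BZ → (q2, 11111101, BZ)
  read 1, top B: go to q0, push ε → (q0, 1111101, Z)
  read 1, top Z: go to q1, push AZ → (q1, 111101, AZ)
  read 1, top A: go to q1, push ε → (q1, 11101, Z)
  read 1, top Z: go to q2, push BZ → (q2, 1101, BZ)
  read 1, top B: go to q0, push ε → (q0, 101, Z)
  read 1, top Z: go to q1, push AZ → (q1, 01, AZ)
  read 0, top A: go to q2, push ε → (q2, 1, Z)
  read 1, top Z: go to q0, push ABZ → (q0, ε, ABZ)
All input consumed in state q0 with stack ABZ.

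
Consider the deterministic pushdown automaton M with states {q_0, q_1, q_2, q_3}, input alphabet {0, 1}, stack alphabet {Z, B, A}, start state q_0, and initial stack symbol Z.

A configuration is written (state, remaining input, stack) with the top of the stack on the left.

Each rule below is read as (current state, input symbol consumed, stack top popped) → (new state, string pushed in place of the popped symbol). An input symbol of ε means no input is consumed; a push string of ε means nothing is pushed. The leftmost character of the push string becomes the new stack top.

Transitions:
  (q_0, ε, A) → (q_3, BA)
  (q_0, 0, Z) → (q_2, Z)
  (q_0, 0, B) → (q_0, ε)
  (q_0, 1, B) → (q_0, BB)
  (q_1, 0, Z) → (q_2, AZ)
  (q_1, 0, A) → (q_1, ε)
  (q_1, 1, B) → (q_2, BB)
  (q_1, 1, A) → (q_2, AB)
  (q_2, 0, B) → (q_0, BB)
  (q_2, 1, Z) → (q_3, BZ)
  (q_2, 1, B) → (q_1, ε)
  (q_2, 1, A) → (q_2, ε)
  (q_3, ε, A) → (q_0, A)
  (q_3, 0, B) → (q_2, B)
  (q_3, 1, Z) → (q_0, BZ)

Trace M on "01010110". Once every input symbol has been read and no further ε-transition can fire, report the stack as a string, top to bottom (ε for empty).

(q_0, 01010110, Z)
  read 0, top Z: go to q_2, push Z → (q_2, 1010110, Z)
  read 1, top Z: go to q_3, push BZ → (q_3, 010110, BZ)
  read 0, top B: go to q_2, push B → (q_2, 10110, BZ)
  read 1, top B: go to q_1, push ε → (q_1, 0110, Z)
  read 0, top Z: go to q_2, push AZ → (q_2, 110, AZ)
  read 1, top A: go to q_2, push ε → (q_2, 10, Z)
  read 1, top Z: go to q_3, push BZ → (q_3, 0, BZ)
  read 0, top B: go to q_2, push B → (q_2, ε, BZ)
All input consumed in state q_2 with stack BZ.

BZ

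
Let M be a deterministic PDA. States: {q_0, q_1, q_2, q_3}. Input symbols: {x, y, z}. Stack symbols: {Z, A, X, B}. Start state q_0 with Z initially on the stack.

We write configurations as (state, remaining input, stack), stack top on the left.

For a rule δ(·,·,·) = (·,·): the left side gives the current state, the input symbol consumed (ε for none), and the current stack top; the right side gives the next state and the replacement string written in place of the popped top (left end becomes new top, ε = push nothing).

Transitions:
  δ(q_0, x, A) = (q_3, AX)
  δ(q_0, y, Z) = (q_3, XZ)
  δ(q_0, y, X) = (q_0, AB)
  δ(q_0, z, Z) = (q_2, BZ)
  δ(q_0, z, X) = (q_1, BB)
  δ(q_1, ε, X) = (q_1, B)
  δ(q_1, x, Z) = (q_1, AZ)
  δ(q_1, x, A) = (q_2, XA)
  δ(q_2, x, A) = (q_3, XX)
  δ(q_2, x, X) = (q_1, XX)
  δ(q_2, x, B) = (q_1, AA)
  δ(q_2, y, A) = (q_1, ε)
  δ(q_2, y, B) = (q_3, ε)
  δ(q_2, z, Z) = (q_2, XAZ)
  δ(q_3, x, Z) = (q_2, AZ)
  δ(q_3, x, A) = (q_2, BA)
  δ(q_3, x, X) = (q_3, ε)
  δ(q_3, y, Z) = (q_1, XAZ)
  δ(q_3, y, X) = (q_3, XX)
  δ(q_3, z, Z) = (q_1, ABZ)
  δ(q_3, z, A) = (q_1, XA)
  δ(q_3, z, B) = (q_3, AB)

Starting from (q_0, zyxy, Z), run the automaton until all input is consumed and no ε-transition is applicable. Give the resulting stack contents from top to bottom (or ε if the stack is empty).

(q_0, zyxy, Z)
  read z, top Z: go to q_2, push BZ → (q_2, yxy, BZ)
  read y, top B: go to q_3, push ε → (q_3, xy, Z)
  read x, top Z: go to q_2, push AZ → (q_2, y, AZ)
  read y, top A: go to q_1, push ε → (q_1, ε, Z)
All input consumed in state q_1 with stack Z.

Z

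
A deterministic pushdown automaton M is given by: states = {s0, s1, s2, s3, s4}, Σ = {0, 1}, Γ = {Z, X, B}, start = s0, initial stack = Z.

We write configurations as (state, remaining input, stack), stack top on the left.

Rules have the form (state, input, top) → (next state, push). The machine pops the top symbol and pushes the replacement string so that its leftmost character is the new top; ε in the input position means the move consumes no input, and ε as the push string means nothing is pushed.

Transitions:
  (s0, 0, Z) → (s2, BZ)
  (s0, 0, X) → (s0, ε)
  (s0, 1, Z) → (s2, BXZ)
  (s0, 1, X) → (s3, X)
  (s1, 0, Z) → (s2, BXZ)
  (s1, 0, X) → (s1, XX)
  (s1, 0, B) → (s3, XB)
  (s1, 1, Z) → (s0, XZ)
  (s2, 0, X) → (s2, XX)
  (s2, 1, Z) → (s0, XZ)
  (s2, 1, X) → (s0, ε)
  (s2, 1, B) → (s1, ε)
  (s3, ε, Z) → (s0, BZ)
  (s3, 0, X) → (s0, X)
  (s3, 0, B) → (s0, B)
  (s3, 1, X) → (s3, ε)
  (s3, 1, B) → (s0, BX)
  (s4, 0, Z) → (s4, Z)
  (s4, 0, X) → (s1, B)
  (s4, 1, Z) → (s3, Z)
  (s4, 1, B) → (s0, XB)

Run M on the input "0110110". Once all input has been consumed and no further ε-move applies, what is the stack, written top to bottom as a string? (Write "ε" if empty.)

(s0, 0110110, Z)
  read 0, top Z: go to s2, push BZ → (s2, 110110, BZ)
  read 1, top B: go to s1, push ε → (s1, 10110, Z)
  read 1, top Z: go to s0, push XZ → (s0, 0110, XZ)
  read 0, top X: go to s0, push ε → (s0, 110, Z)
  read 1, top Z: go to s2, push BXZ → (s2, 10, BXZ)
  read 1, top B: go to s1, push ε → (s1, 0, XZ)
  read 0, top X: go to s1, push XX → (s1, ε, XXZ)
All input consumed in state s1 with stack XXZ.

XXZ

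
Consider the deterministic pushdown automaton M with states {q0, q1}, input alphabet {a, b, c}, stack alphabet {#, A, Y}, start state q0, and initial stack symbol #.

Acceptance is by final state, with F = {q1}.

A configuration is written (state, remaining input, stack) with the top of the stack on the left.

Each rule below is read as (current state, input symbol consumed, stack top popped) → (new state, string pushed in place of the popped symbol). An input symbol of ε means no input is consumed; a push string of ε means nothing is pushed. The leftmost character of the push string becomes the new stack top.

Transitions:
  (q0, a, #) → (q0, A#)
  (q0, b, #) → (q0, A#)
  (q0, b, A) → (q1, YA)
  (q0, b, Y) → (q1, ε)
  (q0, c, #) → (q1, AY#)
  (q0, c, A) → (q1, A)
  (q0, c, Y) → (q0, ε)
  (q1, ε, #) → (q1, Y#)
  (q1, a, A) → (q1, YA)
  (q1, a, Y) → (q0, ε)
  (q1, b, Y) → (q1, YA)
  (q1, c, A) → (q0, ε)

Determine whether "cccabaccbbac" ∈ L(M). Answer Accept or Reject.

(q0, cccabaccbbac, #)
  read c, top #: go to q1, push AY# → (q1, ccabaccbbac, AY#)
  read c, top A: go to q0, push ε → (q0, cabaccbbac, Y#)
  read c, top Y: go to q0, push ε → (q0, abaccbbac, #)
  read a, top #: go to q0, push A# → (q0, baccbbac, A#)
  read b, top A: go to q1, push YA → (q1, accbbac, YA#)
  read a, top Y: go to q0, push ε → (q0, ccbbac, A#)
  read c, top A: go to q1, push A → (q1, cbbac, A#)
  read c, top A: go to q0, push ε → (q0, bbac, #)
  read b, top #: go to q0, push A# → (q0, bac, A#)
  read b, top A: go to q1, push YA → (q1, ac, YA#)
  read a, top Y: go to q0, push ε → (q0, c, A#)
  read c, top A: go to q1, push A → (q1, ε, A#)
All input consumed; state q1 ∈ F.

Accept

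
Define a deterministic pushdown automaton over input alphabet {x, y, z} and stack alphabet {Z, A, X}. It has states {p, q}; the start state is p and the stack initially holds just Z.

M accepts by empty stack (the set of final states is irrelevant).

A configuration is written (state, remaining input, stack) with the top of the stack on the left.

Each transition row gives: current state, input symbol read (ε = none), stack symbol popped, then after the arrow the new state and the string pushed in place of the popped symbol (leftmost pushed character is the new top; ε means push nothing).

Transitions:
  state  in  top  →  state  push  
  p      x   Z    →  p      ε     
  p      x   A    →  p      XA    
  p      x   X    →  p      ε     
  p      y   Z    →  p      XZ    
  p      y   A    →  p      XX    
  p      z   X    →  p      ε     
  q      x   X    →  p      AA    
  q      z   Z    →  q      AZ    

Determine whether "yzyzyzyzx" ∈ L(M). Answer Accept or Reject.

(p, yzyzyzyzx, Z)
  read y, top Z: go to p, push XZ → (p, zyzyzyzx, XZ)
  read z, top X: go to p, push ε → (p, yzyzyzx, Z)
  read y, top Z: go to p, push XZ → (p, zyzyzx, XZ)
  read z, top X: go to p, push ε → (p, yzyzx, Z)
  read y, top Z: go to p, push XZ → (p, zyzx, XZ)
  read z, top X: go to p, push ε → (p, yzx, Z)
  read y, top Z: go to p, push XZ → (p, zx, XZ)
  read z, top X: go to p, push ε → (p, x, Z)
  read x, top Z: go to p, push ε → (p, ε, ε)
All input consumed and the stack is empty.

Accept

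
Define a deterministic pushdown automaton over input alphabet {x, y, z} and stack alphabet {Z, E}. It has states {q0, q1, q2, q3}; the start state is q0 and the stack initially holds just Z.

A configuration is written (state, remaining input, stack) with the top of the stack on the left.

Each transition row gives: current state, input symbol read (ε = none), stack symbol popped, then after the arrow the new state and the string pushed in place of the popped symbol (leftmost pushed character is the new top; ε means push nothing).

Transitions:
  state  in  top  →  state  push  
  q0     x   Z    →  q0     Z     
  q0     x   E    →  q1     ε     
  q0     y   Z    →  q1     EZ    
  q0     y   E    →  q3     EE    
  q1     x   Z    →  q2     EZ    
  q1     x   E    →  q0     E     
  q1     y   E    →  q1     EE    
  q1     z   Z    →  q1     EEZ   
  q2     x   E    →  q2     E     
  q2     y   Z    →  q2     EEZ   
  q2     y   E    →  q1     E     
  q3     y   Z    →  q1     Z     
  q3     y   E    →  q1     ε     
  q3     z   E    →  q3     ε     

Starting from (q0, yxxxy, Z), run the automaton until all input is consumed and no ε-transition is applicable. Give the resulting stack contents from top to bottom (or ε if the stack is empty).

EZ

(q0, yxxxy, Z) ⊢ (q1, xxxy, EZ) ⊢ (q0, xxy, EZ) ⊢ (q1, xy, Z) ⊢ (q2, y, EZ) ⊢ (q1, ε, EZ)
All input consumed in state q1 with stack EZ.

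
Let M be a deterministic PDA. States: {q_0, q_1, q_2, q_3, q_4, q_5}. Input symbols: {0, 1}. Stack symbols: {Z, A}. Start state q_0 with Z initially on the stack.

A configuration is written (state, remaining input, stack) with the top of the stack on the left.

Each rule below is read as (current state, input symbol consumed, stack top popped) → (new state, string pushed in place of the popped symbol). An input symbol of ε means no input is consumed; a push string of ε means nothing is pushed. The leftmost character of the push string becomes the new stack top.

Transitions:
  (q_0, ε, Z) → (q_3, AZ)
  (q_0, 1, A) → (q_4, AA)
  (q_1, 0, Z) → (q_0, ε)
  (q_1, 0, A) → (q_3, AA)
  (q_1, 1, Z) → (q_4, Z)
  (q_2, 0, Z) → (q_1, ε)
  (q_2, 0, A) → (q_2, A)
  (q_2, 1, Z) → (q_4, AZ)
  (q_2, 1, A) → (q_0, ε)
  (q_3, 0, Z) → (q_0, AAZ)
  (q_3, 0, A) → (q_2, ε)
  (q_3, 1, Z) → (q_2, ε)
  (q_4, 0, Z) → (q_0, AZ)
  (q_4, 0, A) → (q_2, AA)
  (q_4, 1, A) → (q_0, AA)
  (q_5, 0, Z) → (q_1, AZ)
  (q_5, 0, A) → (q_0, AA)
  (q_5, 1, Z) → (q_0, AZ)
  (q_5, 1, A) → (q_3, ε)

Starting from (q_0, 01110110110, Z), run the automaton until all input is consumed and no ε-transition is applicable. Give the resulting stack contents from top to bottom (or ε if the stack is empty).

AAAAAAZ

(q_0, 01110110110, Z)
  ε-move, top Z: go to q_3, push AZ → (q_3, 01110110110, AZ)
  read 0, top A: go to q_2, push ε → (q_2, 1110110110, Z)
  read 1, top Z: go to q_4, push AZ → (q_4, 110110110, AZ)
  read 1, top A: go to q_0, push AA → (q_0, 10110110, AAZ)
  read 1, top A: go to q_4, push AA → (q_4, 0110110, AAAZ)
  read 0, top A: go to q_2, push AA → (q_2, 110110, AAAAZ)
  read 1, top A: go to q_0, push ε → (q_0, 10110, AAAZ)
  read 1, top A: go to q_4, push AA → (q_4, 0110, AAAAZ)
  read 0, top A: go to q_2, push AA → (q_2, 110, AAAAAZ)
  read 1, top A: go to q_0, push ε → (q_0, 10, AAAAZ)
  read 1, top A: go to q_4, push AA → (q_4, 0, AAAAAZ)
  read 0, top A: go to q_2, push AA → (q_2, ε, AAAAAAZ)
All input consumed in state q_2 with stack AAAAAAZ.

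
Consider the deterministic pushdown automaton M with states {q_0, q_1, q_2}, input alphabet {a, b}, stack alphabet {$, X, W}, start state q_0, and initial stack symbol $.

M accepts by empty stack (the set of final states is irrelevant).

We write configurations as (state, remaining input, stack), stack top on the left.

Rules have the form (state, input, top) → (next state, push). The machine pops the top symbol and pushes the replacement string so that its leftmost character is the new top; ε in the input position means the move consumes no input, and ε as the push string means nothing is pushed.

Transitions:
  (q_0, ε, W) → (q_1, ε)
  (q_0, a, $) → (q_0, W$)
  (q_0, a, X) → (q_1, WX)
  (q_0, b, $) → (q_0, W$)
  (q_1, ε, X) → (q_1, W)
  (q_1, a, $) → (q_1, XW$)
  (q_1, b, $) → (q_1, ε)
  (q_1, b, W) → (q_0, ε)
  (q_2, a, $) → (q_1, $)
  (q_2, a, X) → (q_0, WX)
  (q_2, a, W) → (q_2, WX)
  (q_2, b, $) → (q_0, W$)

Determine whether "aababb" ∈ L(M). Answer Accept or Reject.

Accept

(q_0, aababb, $)
  read a, top $: go to q_0, push W$ → (q_0, ababb, W$)
  ε-move, top W: go to q_1, push ε → (q_1, ababb, $)
  read a, top $: go to q_1, push XW$ → (q_1, babb, XW$)
  ε-move, top X: go to q_1, push W → (q_1, babb, WW$)
  read b, top W: go to q_0, push ε → (q_0, abb, W$)
  ε-move, top W: go to q_1, push ε → (q_1, abb, $)
  read a, top $: go to q_1, push XW$ → (q_1, bb, XW$)
  ε-move, top X: go to q_1, push W → (q_1, bb, WW$)
  read b, top W: go to q_0, push ε → (q_0, b, W$)
  ε-move, top W: go to q_1, push ε → (q_1, b, $)
  read b, top $: go to q_1, push ε → (q_1, ε, ε)
All input consumed and the stack is empty.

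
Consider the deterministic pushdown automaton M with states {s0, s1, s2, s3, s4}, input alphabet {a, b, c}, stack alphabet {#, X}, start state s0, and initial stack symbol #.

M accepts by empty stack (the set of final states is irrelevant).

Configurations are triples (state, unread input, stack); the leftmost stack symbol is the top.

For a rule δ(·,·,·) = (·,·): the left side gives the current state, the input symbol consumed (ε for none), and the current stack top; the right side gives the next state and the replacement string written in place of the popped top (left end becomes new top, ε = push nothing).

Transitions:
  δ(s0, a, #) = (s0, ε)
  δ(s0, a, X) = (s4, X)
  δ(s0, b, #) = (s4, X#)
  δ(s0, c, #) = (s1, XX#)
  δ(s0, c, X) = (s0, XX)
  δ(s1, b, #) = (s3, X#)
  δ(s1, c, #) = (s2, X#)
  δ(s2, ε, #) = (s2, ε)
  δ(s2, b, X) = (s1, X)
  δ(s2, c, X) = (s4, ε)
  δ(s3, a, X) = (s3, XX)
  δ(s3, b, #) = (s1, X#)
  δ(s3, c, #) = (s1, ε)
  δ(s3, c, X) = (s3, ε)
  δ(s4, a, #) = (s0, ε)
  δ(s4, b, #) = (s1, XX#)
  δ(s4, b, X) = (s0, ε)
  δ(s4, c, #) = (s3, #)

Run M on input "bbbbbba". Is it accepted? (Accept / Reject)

(s0, bbbbbba, #)
  read b, top #: go to s4, push X# → (s4, bbbbba, X#)
  read b, top X: go to s0, push ε → (s0, bbbba, #)
  read b, top #: go to s4, push X# → (s4, bbba, X#)
  read b, top X: go to s0, push ε → (s0, bba, #)
  read b, top #: go to s4, push X# → (s4, ba, X#)
  read b, top X: go to s0, push ε → (s0, a, #)
  read a, top #: go to s0, push ε → (s0, ε, ε)
All input consumed and the stack is empty.

Accept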